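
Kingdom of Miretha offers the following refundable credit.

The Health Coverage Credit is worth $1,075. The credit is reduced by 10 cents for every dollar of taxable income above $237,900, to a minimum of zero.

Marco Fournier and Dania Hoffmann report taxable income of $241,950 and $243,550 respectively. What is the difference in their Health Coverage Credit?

$160

Marco ($241,950): Health Coverage Credit: 10% of the $4,050 excess over $237,900 is $405; credit = $1,075 − $405 = $670.
Dania ($243,550): Health Coverage Credit: 10% of the $5,650 excess over $237,900 is $565; credit = $1,075 − $565 = $510.
Difference: |$670 − $510| = $160.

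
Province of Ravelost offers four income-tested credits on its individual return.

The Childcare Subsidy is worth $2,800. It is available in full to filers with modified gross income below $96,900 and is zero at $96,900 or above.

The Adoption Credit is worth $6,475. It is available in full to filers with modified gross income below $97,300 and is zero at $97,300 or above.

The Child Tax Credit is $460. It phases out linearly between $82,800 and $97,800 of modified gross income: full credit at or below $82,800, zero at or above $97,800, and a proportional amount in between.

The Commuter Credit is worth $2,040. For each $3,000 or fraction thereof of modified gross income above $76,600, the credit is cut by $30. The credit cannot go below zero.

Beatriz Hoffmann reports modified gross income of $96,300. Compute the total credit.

Childcare Subsidy: $96,300 is below the $96,900 cutoff, so the full $2,800 applies.
Adoption Credit: $96,300 is below the $97,300 cutoff, so the full $6,475 applies.
Child Tax Credit: $96,300 is $13,500 into a $15,000 phase-out range, leaving 1,500/15,000 of the credit: $460 × 1,500/15,000 = $46.
Commuter Credit: income exceeds $76,600 by $19,700, which is 7 full-or-partial $3,000 increments; reduction = 7 × $30 = $210, leaving $1,830.
Total: $2,800 + $6,475 + $46 + $1,830 = $11,151.

$11,151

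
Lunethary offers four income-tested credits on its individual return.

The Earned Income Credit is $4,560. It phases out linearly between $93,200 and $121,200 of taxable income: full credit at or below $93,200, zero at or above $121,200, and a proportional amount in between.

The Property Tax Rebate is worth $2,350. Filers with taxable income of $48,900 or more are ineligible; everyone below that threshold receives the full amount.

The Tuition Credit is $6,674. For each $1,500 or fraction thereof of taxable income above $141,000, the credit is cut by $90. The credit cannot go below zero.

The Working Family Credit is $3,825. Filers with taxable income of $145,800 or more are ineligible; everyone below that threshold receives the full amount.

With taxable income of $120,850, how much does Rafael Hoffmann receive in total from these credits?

$10,556

Earned Income Credit: $120,850 is $27,650 into a $28,000 phase-out range, leaving 350/28,000 of the credit: $4,560 × 350/28,000 = $57.
Property Tax Rebate: $120,850 meets or exceeds the $48,900 cutoff, so the credit is $0.
Tuition Credit: $120,850 is at or below the $141,000 threshold, so the full $6,674 applies.
Working Family Credit: $120,850 is below the $145,800 cutoff, so the full $3,825 applies.
Total: $57 + $0 + $6,674 + $3,825 = $10,556.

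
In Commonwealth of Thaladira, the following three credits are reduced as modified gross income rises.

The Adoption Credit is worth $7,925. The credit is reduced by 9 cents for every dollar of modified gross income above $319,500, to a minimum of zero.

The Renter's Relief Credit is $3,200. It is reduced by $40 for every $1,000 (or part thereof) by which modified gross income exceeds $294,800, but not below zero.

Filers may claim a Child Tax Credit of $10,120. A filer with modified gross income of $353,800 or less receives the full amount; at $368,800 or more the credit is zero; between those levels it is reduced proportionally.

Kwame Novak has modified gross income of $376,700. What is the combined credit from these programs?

$2,777

Adoption Credit: 9% of the $57,200 excess over $319,500 is $5,148; credit = $7,925 − $5,148 = $2,777.
Renter's Relief Credit: income exceeds $294,800 by $81,900 → 82 increments × $40 = $3,280 ≥ base, so the credit is $0.
Child Tax Credit: $376,700 is at or above $368,800, so the credit is $0.
Total: $2,777 + $0 + $0 = $2,777.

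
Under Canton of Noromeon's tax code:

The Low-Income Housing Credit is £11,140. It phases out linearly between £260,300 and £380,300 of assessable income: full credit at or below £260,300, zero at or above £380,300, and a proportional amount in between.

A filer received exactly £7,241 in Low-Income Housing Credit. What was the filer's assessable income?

£302,300

£7,241 is 7,241/11,140 of the full £11,140, so 3,899/11,140 of the £120,000 range has been used: income = £260,300 + £120,000 × 3,899/11,140 = £302,300.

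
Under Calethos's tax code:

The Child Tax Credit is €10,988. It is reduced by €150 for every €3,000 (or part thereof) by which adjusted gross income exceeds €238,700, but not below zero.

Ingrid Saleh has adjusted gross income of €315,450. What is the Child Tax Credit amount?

€7,088

Child Tax Credit: income exceeds €238,700 by €76,750, which is 26 full-or-partial €3,000 increments; reduction = 26 × €150 = €3,900, leaving €7,088.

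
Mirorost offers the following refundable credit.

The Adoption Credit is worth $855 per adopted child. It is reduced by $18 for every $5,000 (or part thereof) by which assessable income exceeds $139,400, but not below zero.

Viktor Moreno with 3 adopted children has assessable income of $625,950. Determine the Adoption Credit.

$801

Adoption Credit: base = 3 × $855 = $2,565. income exceeds $139,400 by $486,550, which is 98 full-or-partial $5,000 increments; reduction = 98 × $18 = $1,764, leaving $801.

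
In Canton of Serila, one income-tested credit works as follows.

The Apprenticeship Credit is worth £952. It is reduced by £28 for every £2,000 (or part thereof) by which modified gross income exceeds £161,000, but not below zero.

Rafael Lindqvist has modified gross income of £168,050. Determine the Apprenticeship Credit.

Apprenticeship Credit: income exceeds £161,000 by £7,050, which is 4 full-or-partial £2,000 increments; reduction = 4 × £28 = £112, leaving £840.

£840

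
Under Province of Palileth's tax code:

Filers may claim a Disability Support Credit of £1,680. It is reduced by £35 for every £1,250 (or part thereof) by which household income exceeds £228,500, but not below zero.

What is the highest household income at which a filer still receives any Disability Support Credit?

After 47 increments the reduction is 47 × £35 = £1,645, leaving £35; one more increment wipes it out. Increment 47 ends at excess 47 × £1,250 = £58,750, so the highest qualifying income is £228,500 + £58,750 = £287,250.

£287,250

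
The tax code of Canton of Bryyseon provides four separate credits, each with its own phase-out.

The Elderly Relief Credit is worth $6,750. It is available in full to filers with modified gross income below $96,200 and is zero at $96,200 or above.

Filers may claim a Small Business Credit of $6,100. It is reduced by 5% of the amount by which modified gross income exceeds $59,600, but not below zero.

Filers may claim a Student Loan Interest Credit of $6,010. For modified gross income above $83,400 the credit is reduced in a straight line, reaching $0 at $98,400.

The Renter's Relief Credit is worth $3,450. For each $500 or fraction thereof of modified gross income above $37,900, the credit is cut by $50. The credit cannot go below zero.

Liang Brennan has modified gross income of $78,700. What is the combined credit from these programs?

$17,905

Elderly Relief Credit: $78,700 is below the $96,200 cutoff, so the full $6,750 applies.
Small Business Credit: 5% of the $19,100 excess over $59,600 is $955; credit = $6,100 − $955 = $5,145.
Student Loan Interest Credit: $78,700 is at or below the $83,400 threshold, so the full $6,010 applies.
Renter's Relief Credit: income exceeds $37,900 by $40,800 → 82 increments × $50 = $4,100 ≥ base, so the credit is $0.
Total: $6,750 + $5,145 + $6,010 + $0 = $17,905.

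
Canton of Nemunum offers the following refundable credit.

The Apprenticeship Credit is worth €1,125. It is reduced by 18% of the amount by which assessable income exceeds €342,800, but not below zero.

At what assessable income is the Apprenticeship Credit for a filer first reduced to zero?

The credit falls by 18% of each euro above €342,800, so it reaches zero when the excess is €1,125 / 18% = €6,250: income = €342,800 + €6,250 = €349,050.

€349,050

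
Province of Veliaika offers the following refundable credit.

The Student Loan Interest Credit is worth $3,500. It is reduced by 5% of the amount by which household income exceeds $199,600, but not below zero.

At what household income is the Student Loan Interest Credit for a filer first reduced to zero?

The credit falls by 5% of each dollar above $199,600, so it reaches zero when the excess is $3,500 / 5% = $70,000: income = $199,600 + $70,000 = $269,600.

$269,600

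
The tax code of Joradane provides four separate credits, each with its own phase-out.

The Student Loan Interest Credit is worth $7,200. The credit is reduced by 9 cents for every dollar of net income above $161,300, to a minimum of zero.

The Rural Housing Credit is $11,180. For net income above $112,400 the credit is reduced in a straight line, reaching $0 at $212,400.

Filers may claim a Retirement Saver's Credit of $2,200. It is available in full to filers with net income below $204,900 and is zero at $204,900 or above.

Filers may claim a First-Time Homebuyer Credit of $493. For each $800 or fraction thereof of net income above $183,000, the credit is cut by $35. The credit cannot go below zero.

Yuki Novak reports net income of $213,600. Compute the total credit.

Student Loan Interest Credit: 9% of the $52,300 excess over $161,300 is $4,707; credit = $7,200 − $4,707 = $2,493.
Rural Housing Credit: $213,600 is at or above $212,400, so the credit is $0.
Retirement Saver's Credit: $213,600 meets or exceeds the $204,900 cutoff, so the credit is $0.
First-Time Homebuyer Credit: income exceeds $183,000 by $30,600 → 39 increments × $35 = $1,365 ≥ base, so the credit is $0.
Total: $2,493 + $0 + $0 + $0 = $2,493.

$2,493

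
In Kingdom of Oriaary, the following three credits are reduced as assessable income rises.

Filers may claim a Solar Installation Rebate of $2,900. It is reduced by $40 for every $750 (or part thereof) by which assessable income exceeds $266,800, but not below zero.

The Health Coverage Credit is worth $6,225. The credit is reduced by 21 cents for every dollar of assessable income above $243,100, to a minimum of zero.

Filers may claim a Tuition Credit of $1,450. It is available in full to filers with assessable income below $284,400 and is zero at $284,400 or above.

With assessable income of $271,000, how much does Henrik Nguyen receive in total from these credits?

$4,476

Solar Installation Rebate: income exceeds $266,800 by $4,200, which is 6 full-or-partial $750 increments; reduction = 6 × $40 = $240, leaving $2,660.
Health Coverage Credit: 21% of the $27,900 excess over $243,100 is $5,859; credit = $6,225 − $5,859 = $366.
Tuition Credit: $271,000 is below the $284,400 cutoff, so the full $1,450 applies.
Total: $2,660 + $366 + $1,450 = $4,476.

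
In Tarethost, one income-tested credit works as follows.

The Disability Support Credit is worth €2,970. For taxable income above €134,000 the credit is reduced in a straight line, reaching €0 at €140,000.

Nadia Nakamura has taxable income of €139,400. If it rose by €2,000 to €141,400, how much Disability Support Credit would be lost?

€297

At €139,400 — €139,400 is €5,400 into a €6,000 phase-out range, leaving 600/6,000 of the credit: €2,970 × 600/6,000 = €297.
At €141,400 — €141,400 is at or above €140,000, so the credit is €0.
Lost: €297 − €0 = €297.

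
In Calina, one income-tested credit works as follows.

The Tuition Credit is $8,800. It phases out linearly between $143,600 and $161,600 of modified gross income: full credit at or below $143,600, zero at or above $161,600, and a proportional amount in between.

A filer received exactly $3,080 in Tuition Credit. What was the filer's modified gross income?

$155,300

$3,080 is 3,080/8,800 of the full $8,800, so 5,720/8,800 of the $18,000 range has been used: income = $143,600 + $18,000 × 5,720/8,800 = $155,300.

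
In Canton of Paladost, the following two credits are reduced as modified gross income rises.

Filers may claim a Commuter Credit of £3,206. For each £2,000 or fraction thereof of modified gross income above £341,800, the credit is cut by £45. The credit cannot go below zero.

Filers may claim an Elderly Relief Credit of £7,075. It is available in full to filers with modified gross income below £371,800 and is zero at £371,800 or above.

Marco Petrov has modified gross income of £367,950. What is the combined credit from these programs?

Commuter Credit: income exceeds £341,800 by £26,150, which is 14 full-or-partial £2,000 increments; reduction = 14 × £45 = £630, leaving £2,576.
Elderly Relief Credit: £367,950 is below the £371,800 cutoff, so the full £7,075 applies.
Total: £2,576 + £7,075 = £9,651.

£9,651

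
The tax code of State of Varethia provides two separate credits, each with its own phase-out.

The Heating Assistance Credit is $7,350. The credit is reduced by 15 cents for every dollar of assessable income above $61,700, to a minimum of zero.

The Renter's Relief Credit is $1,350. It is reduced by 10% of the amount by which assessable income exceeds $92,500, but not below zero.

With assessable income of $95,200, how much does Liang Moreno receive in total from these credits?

$3,405

Heating Assistance Credit: 15% of the $33,500 excess over $61,700 is $5,025; credit = $7,350 − $5,025 = $2,325.
Renter's Relief Credit: 10% of the $2,700 excess over $92,500 is $270; credit = $1,350 − $270 = $1,080.
Total: $2,325 + $1,080 = $3,405.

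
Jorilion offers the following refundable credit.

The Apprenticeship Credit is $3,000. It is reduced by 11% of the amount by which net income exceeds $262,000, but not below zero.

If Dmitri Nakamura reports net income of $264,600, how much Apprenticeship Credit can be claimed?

$2,714

Apprenticeship Credit: 11% of the $2,600 excess over $262,000 is $286; credit = $3,000 − $286 = $2,714.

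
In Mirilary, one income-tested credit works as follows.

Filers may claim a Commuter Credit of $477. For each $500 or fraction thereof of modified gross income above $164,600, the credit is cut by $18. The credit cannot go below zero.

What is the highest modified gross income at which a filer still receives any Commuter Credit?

After 26 increments the reduction is 26 × $18 = $468, leaving $9; one more increment wipes it out. Increment 26 ends at excess 26 × $500 = $13,000, so the highest qualifying income is $164,600 + $13,000 = $177,600.

$177,600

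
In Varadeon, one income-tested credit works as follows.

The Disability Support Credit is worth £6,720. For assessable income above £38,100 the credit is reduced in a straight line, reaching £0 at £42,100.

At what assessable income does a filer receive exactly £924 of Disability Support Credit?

£924 is 924/6,720 of the full £6,720, so 5,796/6,720 of the £4,000 range has been used: income = £38,100 + £4,000 × 5,796/6,720 = £41,550.

£41,550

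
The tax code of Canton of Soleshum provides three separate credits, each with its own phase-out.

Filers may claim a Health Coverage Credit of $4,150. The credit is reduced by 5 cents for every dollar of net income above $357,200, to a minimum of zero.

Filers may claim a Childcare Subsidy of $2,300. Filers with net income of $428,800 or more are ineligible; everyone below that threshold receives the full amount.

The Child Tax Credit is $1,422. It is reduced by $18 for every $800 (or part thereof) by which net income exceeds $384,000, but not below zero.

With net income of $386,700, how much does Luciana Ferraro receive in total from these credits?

Health Coverage Credit: 5% of the $29,500 excess over $357,200 is $1,475; credit = $4,150 − $1,475 = $2,675.
Childcare Subsidy: $386,700 is below the $428,800 cutoff, so the full $2,300 applies.
Child Tax Credit: income exceeds $384,000 by $2,700, which is 4 full-or-partial $800 increments; reduction = 4 × $18 = $72, leaving $1,350.
Total: $2,675 + $2,300 + $1,350 = $6,325.

$6,325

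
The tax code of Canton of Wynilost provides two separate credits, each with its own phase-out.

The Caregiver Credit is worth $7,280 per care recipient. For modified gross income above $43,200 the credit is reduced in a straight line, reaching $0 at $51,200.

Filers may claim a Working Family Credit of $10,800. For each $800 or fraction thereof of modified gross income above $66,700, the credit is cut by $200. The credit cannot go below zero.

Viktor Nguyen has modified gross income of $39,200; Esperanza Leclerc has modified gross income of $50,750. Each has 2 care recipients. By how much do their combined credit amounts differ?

Viktor ($39,200): Caregiver Credit: base = 2 × $7,280 = $14,560. $39,200 is at or below the $43,200 threshold, so the full $14,560 applies. Working Family Credit: $39,200 is at or below the $66,700 threshold, so the full $10,800 applies. total $14,560 + $10,800 = $25,360
Esperanza ($50,750): Caregiver Credit: base = 2 × $7,280 = $14,560. $50,750 is $7,550 into a $8,000 phase-out range, leaving 450/8,000 of the credit: $14,560 × 450/8,000 = $819. Working Family Credit: $50,750 is at or below the $66,700 threshold, so the full $10,800 applies. total $819 + $10,800 = $11,619
Difference: |$25,360 − $11,619| = $13,741.

$13,741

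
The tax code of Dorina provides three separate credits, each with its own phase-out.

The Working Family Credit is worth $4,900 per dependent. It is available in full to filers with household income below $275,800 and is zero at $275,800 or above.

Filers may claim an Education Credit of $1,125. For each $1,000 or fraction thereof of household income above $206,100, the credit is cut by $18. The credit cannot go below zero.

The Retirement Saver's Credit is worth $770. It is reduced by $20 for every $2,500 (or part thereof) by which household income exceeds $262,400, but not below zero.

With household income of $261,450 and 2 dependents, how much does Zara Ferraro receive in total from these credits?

Working Family Credit: base = 2 × $4,900 = $9,800. $261,450 is below the $275,800 cutoff, so the full $9,800 applies.
Education Credit: income exceeds $206,100 by $55,350, which is 56 full-or-partial $1,000 increments; reduction = 56 × $18 = $1,008, leaving $117.
Retirement Saver's Credit: $261,450 is at or below the $262,400 threshold, so the full $770 applies.
Total: $9,800 + $117 + $770 = $10,687.

$10,687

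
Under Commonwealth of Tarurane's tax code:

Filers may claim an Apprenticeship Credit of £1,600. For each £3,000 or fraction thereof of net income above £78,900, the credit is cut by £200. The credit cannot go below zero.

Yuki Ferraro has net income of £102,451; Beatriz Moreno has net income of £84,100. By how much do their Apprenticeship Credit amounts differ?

Yuki (£102,451): Apprenticeship Credit: income exceeds £78,900 by £23,551 → 8 increments × £200 = £1,600 ≥ base, so the credit is £0.
Beatriz (£84,100): Apprenticeship Credit: income exceeds £78,900 by £5,200, which is 2 full-or-partial £3,000 increments; reduction = 2 × £200 = £400, leaving £1,200.
Difference: |£0 − £1,200| = £1,200.

£1,200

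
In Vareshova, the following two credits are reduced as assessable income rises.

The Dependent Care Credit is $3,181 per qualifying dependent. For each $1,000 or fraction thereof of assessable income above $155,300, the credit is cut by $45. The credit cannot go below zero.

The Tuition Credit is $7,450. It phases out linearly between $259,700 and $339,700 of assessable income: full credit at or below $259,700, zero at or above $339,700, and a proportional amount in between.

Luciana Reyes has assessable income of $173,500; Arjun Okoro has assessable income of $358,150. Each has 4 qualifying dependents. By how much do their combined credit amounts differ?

$15,730

Luciana ($173,500): Dependent Care Credit: base = 4 × $3,181 = $12,724. income exceeds $155,300 by $18,200, which is 19 full-or-partial $1,000 increments; reduction = 19 × $45 = $855, leaving $11,869. Tuition Credit: $173,500 is at or below the $259,700 threshold, so the full $7,450 applies. total $11,869 + $7,450 = $19,319
Arjun ($358,150): Dependent Care Credit: base = 4 × $3,181 = $12,724. income exceeds $155,300 by $202,850, which is 203 full-or-partial $1,000 increments; reduction = 203 × $45 = $9,135, leaving $3,589. Tuition Credit: $358,150 is at or above $339,700, so the credit is $0. total $3,589 + $0 = $3,589
Difference: |$19,319 − $3,589| = $15,730.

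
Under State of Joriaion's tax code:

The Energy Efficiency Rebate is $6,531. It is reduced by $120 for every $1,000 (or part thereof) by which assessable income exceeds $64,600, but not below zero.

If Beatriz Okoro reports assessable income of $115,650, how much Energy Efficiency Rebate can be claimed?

$291

Energy Efficiency Rebate: income exceeds $64,600 by $51,050, which is 52 full-or-partial $1,000 increments; reduction = 52 × $120 = $6,240, leaving $291.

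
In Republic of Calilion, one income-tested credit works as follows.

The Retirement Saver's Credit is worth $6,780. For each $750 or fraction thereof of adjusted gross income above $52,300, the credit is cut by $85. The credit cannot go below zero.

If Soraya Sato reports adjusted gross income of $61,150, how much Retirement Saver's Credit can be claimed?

$5,760

Retirement Saver's Credit: income exceeds $52,300 by $8,850, which is 12 full-or-partial $750 increments; reduction = 12 × $85 = $1,020, leaving $5,760.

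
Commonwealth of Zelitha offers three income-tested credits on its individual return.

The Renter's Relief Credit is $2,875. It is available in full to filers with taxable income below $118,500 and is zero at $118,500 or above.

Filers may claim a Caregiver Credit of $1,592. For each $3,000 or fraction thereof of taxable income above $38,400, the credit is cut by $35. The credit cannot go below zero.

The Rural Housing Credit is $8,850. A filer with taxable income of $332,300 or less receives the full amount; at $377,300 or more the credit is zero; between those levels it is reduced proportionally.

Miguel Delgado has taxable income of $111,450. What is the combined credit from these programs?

$12,442

Renter's Relief Credit: $111,450 is below the $118,500 cutoff, so the full $2,875 applies.
Caregiver Credit: income exceeds $38,400 by $73,050, which is 25 full-or-partial $3,000 increments; reduction = 25 × $35 = $875, leaving $717.
Rural Housing Credit: $111,450 is at or below the $332,300 threshold, so the full $8,850 applies.
Total: $2,875 + $717 + $8,850 = $12,442.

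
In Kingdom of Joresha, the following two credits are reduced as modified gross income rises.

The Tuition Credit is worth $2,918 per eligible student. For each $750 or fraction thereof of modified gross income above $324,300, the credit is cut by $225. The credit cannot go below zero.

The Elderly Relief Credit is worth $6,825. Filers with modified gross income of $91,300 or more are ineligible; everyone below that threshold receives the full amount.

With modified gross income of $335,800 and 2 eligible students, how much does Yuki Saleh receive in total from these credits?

Tuition Credit: base = 2 × $2,918 = $5,836. income exceeds $324,300 by $11,500, which is 16 full-or-partial $750 increments; reduction = 16 × $225 = $3,600, leaving $2,236.
Elderly Relief Credit: $335,800 meets or exceeds the $91,300 cutoff, so the credit is $0.
Total: $2,236 + $0 = $2,236.

$2,236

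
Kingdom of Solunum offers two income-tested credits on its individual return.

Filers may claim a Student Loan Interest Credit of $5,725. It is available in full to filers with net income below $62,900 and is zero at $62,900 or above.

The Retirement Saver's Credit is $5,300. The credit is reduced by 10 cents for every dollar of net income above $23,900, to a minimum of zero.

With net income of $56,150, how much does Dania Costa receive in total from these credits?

Student Loan Interest Credit: $56,150 is below the $62,900 cutoff, so the full $5,725 applies.
Retirement Saver's Credit: 10% of the $32,250 excess over $23,900 is $3,225; credit = $5,300 − $3,225 = $2,075.
Total: $5,725 + $2,075 = $7,800.

$7,800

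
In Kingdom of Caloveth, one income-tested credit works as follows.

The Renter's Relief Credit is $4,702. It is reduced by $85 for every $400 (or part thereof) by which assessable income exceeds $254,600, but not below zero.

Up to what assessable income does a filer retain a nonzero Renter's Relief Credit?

After 55 increments the reduction is 55 × $85 = $4,675, leaving $27; one more increment wipes it out. Increment 55 ends at excess 55 × $400 = $22,000, so the highest qualifying income is $254,600 + $22,000 = $276,600.

$276,600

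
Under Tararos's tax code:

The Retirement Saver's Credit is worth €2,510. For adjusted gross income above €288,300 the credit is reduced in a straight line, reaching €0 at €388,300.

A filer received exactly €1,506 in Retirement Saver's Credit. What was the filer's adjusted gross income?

€1,506 is 1,506/2,510 of the full €2,510, so 1,004/2,510 of the €100,000 range has been used: income = €288,300 + €100,000 × 1,004/2,510 = €328,300.

€328,300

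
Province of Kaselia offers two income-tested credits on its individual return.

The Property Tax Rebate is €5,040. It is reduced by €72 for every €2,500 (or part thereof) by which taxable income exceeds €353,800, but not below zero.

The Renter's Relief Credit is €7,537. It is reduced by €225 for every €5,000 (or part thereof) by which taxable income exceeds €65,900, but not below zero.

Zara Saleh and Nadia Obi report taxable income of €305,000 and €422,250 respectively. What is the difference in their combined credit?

€2,016

Zara (€305,000): Property Tax Rebate: €305,000 is at or below the €353,800 threshold, so the full €5,040 applies. Renter's Relief Credit: income exceeds €65,900 by €239,100 → 48 increments × €225 = €10,800 ≥ base, so the credit is €0. total €5,040 + €0 = €5,040
Nadia (€422,250): Property Tax Rebate: income exceeds €353,800 by €68,450, which is 28 full-or-partial €2,500 increments; reduction = 28 × €72 = €2,016, leaving €3,024. Renter's Relief Credit: income exceeds €65,900 by €356,350 → 72 increments × €225 = €16,200 ≥ base, so the credit is €0. total €3,024 + €0 = €3,024
Difference: |€5,040 − €3,024| = €2,016.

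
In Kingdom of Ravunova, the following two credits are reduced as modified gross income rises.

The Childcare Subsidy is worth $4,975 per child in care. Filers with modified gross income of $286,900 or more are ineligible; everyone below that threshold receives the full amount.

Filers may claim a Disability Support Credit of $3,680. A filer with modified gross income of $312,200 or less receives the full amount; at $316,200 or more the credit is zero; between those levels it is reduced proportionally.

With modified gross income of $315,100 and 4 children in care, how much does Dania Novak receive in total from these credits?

Childcare Subsidy: base = 4 × $4,975 = $19,900. $315,100 meets or exceeds the $286,900 cutoff, so the credit is $0.
Disability Support Credit: $315,100 is $2,900 into a $4,000 phase-out range, leaving 1,100/4,000 of the credit: $3,680 × 1,100/4,000 = $1,012.
Total: $0 + $1,012 = $1,012.

$1,012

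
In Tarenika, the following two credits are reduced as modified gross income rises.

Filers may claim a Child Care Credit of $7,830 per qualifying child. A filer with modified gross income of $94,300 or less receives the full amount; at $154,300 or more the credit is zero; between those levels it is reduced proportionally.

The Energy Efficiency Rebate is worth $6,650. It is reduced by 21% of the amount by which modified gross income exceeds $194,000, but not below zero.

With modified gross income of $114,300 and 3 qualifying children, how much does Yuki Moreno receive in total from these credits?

$22,310

Child Care Credit: base = 3 × $7,830 = $23,490. $114,300 is $20,000 into a $60,000 phase-out range, leaving 40,000/60,000 of the credit: $23,490 × 40,000/60,000 = $15,660.
Energy Efficiency Rebate: $114,300 is at or below the $194,000 threshold, so the full $6,650 applies.
Total: $15,660 + $6,650 = $22,310.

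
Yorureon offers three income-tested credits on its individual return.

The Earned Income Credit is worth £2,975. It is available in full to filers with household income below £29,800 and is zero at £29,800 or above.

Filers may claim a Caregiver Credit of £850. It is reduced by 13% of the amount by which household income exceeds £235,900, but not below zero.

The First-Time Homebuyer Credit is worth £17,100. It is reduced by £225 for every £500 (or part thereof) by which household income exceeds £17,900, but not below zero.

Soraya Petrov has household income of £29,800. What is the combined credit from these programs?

Earned Income Credit: £29,800 meets or exceeds the £29,800 cutoff, so the credit is £0.
Caregiver Credit: £29,800 is at or below the £235,900 threshold, so the full £850 applies.
First-Time Homebuyer Credit: income exceeds £17,900 by £11,900, which is 24 full-or-partial £500 increments; reduction = 24 × £225 = £5,400, leaving £11,700.
Total: £0 + £850 + £11,700 = £12,550.

£12,550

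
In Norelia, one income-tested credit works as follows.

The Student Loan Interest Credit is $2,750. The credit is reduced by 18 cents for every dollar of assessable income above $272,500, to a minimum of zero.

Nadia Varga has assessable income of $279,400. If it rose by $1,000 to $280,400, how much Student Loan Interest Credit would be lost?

$180

At $279,400 — 18% of the $6,900 excess over $272,500 is $1,242; credit = $2,750 − $1,242 = $1,508.
At $280,400 — 18% of the $7,900 excess over $272,500 is $1,422; credit = $2,750 − $1,422 = $1,328.
Lost: $1,508 − $1,328 = $180.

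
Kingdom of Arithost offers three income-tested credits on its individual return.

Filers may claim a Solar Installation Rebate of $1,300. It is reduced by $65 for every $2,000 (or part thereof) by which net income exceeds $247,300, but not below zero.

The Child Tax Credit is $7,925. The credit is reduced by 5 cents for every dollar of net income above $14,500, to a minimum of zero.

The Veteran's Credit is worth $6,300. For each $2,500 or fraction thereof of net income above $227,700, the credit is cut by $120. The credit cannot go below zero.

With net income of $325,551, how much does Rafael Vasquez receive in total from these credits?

$1,500

Solar Installation Rebate: income exceeds $247,300 by $78,251 → 40 increments × $65 = $2,600 ≥ base, so the credit is $0.
Child Tax Credit: 5% of the $311,051 excess over $14,500 is $15,552.55 ≥ base, so the credit is $0.
Veteran's Credit: income exceeds $227,700 by $97,851, which is 40 full-or-partial $2,500 increments; reduction = 40 × $120 = $4,800, leaving $1,500.
Total: $0 + $0 + $1,500 = $1,500.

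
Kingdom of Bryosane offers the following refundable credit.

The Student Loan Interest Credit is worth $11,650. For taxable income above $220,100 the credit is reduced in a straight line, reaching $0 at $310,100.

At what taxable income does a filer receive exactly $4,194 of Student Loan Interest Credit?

$4,194 is 4,194/11,650 of the full $11,650, so 7,456/11,650 of the $90,000 range has been used: income = $220,100 + $90,000 × 7,456/11,650 = $277,700.

$277,700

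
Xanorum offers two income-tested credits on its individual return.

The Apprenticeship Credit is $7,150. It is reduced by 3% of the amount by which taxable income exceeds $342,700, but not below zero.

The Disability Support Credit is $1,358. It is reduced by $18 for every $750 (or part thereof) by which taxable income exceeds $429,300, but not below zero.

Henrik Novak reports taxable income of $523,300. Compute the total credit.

$1,732

Apprenticeship Credit: 3% of the $180,600 excess over $342,700 is $5,418; credit = $7,150 − $5,418 = $1,732.
Disability Support Credit: income exceeds $429,300 by $94,000 → 126 increments × $18 = $2,268 ≥ base, so the credit is $0.
Total: $1,732 + $0 = $1,732.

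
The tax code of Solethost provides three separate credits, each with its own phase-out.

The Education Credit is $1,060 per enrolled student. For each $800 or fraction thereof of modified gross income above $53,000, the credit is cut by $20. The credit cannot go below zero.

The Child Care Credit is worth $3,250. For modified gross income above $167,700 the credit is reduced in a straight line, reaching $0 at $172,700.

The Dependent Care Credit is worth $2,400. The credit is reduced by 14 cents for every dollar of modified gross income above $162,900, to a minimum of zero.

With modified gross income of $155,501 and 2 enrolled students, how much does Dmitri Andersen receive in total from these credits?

$5,650

Education Credit: base = 2 × $1,060 = $2,120. income exceeds $53,000 by $102,501 → 129 increments × $20 = $2,580 ≥ base, so the credit is $0.
Child Care Credit: $155,501 is at or below the $167,700 threshold, so the full $3,250 applies.
Dependent Care Credit: $155,501 is at or below the $162,900 threshold, so the full $2,400 applies.
Total: $0 + $3,250 + $2,400 = $5,650.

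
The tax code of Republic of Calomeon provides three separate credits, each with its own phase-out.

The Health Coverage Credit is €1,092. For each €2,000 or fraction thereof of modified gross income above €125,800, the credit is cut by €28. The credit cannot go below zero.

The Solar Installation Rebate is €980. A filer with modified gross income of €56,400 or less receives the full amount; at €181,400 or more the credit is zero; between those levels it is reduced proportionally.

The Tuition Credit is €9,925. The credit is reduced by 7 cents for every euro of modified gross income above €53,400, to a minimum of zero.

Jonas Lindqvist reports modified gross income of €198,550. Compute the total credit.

Health Coverage Credit: income exceeds €125,800 by €72,750, which is 37 full-or-partial €2,000 increments; reduction = 37 × €28 = €1,036, leaving €56.
Solar Installation Rebate: €198,550 is at or above €181,400, so the credit is €0.
Tuition Credit: 7% of the €145,150 excess over €53,400 is €10,160.50 ≥ base, so the credit is €0.
Total: €56 + €0 + €0 = €56.

€56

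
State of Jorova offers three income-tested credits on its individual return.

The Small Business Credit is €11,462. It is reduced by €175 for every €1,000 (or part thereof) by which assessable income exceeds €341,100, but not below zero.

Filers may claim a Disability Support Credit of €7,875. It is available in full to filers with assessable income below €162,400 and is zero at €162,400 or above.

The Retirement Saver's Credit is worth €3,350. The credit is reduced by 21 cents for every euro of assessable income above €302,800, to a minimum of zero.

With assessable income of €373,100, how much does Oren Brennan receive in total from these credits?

€5,862

Small Business Credit: income exceeds €341,100 by €32,000, which is 32 full-or-partial €1,000 increments; reduction = 32 × €175 = €5,600, leaving €5,862.
Disability Support Credit: €373,100 meets or exceeds the €162,400 cutoff, so the credit is €0.
Retirement Saver's Credit: 21% of the €70,300 excess over €302,800 is €14,763 ≥ base, so the credit is €0.
Total: €5,862 + €0 + €0 = €5,862.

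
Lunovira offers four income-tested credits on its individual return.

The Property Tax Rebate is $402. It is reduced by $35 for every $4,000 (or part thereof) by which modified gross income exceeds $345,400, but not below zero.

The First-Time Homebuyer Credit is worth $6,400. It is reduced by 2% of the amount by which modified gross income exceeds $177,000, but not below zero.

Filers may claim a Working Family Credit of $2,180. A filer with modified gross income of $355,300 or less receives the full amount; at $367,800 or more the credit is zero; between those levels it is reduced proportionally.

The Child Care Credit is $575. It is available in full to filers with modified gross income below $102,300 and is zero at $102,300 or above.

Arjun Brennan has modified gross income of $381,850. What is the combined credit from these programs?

$2,355

Property Tax Rebate: income exceeds $345,400 by $36,450, which is 10 full-or-partial $4,000 increments; reduction = 10 × $35 = $350, leaving $52.
First-Time Homebuyer Credit: 2% of the $204,850 excess over $177,000 is $4,097; credit = $6,400 − $4,097 = $2,303.
Working Family Credit: $381,850 is at or above $367,800, so the credit is $0.
Child Care Credit: $381,850 meets or exceeds the $102,300 cutoff, so the credit is $0.
Total: $52 + $2,303 + $0 + $0 = $2,355.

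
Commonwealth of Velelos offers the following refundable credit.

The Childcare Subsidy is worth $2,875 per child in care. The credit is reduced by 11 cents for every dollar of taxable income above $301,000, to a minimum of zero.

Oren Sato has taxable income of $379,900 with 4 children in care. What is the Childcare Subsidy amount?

Childcare Subsidy: base = 4 × $2,875 = $11,500. 11% of the $78,900 excess over $301,000 is $8,679; credit = $11,500 − $8,679 = $2,821.

$2,821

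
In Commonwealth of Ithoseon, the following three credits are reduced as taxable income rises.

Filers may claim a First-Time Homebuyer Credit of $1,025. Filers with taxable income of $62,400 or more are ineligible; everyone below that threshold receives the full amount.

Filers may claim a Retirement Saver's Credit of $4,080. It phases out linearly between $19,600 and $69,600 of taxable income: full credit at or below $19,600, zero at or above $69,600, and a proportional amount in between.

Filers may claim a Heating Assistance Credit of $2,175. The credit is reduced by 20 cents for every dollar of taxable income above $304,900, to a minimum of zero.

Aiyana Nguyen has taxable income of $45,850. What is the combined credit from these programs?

$5,138

First-Time Homebuyer Credit: $45,850 is below the $62,400 cutoff, so the full $1,025 applies.
Retirement Saver's Credit: $45,850 is $26,250 into a $50,000 phase-out range, leaving 23,750/50,000 of the credit: $4,080 × 23,750/50,000 = $1,938.
Heating Assistance Credit: $45,850 is at or below the $304,900 threshold, so the full $2,175 applies.
Total: $1,025 + $1,938 + $2,175 = $5,138.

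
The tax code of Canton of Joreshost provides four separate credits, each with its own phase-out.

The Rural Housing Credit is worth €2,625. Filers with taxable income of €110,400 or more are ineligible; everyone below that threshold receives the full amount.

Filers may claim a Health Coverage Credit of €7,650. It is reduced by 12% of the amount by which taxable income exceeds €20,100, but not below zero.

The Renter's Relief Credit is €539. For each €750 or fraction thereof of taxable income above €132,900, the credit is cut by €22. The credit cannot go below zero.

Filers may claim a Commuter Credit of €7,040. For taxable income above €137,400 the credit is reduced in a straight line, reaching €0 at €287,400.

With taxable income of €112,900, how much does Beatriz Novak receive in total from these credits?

Rural Housing Credit: €112,900 meets or exceeds the €110,400 cutoff, so the credit is €0.
Health Coverage Credit: 12% of the €92,800 excess over €20,100 is €11,136 ≥ base, so the credit is €0.
Renter's Relief Credit: €112,900 is at or below the €132,900 threshold, so the full €539 applies.
Commuter Credit: €112,900 is at or below the €137,400 threshold, so the full €7,040 applies.
Total: €0 + €0 + €539 + €7,040 = €7,579.

€7,579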